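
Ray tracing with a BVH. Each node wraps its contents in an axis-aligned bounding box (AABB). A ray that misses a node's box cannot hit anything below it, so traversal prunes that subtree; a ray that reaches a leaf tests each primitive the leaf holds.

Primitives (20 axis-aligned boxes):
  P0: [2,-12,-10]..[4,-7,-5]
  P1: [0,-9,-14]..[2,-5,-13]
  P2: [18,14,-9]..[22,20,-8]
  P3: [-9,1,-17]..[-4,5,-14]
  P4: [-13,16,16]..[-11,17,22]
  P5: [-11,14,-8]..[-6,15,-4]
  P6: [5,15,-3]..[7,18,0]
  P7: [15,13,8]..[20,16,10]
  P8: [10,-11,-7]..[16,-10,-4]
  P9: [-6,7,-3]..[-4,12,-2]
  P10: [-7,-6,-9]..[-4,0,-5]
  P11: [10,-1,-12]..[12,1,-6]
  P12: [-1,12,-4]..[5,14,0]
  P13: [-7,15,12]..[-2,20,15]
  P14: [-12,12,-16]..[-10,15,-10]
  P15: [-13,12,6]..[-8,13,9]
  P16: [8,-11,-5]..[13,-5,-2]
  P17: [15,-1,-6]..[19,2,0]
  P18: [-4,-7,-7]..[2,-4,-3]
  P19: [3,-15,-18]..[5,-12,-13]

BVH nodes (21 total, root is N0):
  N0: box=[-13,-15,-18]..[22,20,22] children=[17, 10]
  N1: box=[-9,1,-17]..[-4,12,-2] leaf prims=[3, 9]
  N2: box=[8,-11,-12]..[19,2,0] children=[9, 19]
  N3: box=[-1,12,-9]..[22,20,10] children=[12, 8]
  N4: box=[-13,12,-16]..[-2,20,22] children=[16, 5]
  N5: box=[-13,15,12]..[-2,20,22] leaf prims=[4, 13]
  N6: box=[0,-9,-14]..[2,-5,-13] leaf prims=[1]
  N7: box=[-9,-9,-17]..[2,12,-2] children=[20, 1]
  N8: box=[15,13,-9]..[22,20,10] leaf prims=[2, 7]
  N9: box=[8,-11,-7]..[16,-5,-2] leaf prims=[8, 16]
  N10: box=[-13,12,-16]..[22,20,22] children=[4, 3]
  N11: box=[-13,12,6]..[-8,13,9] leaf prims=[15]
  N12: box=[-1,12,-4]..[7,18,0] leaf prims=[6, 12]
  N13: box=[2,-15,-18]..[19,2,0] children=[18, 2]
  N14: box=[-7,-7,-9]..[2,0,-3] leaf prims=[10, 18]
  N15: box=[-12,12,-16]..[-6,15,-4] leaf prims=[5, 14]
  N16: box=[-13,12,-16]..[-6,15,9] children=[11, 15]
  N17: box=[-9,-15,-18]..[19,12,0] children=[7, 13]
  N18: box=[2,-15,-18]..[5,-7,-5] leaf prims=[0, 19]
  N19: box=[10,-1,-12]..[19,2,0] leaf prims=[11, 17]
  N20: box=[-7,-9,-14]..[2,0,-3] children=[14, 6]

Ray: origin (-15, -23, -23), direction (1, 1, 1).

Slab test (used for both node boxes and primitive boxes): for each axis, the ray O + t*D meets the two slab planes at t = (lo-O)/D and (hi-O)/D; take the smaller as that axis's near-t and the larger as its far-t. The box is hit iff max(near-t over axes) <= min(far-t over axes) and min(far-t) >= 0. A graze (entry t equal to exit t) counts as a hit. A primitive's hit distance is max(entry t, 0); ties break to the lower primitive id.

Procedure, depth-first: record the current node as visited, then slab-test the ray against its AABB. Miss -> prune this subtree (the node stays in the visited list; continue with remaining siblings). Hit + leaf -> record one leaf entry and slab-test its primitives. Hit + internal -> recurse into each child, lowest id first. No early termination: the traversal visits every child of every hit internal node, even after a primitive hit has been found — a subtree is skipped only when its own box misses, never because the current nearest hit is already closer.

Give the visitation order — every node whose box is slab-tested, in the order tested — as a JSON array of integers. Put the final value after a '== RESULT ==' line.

Trace the traversal:
N0 x:[2,37] y:[8,43] z:[5,45] -> hit [8,37], descend [10, 17]
  N10 x:[2,37] y:[35,43] z:[7,45] -> hit [35,37], descend [3, 4]
    N3 x:[14,37] y:[35,43] z:[14,33] -> miss, prune
    N4 x:[2,13] y:[35,43] z:[7,45] -> miss, prune
  N17 x:[6,34] y:[8,35] z:[5,23] -> hit [8,23], descend [7, 13]
    N7 x:[6,17] y:[14,35] z:[6,21] -> hit [14,17], descend [1, 20]
      N1 x:[6,11] y:[24,35] z:[6,21] -> miss, prune
      N20 x:[8,17] y:[14,23] z:[9,20] -> hit [14,17], descend [6, 14]
        N6 x:[15,17] y:[14,18] z:[9,10] -> miss, prune
        N14 x:[8,17] y:[16,23] z:[14,20] -> hit [16,17] leaf, test {P10(miss), P18@t=16}
    N13 x:[17,34] y:[8,25] z:[5,23] -> hit [17,23], descend [2, 18]
      N2 x:[23,34] y:[12,25] z:[11,23] -> hit [23,23], descend [9, 19]
        N9 x:[23,31] y:[12,18] z:[16,21] -> miss, prune
        N19 x:[25,34] y:[22,25] z:[11,23] -> miss, prune
      N18 x:[17,20] y:[8,16] z:[5,18] -> miss, prune

Summary -> nodes [0, 10, 3, 4, 17, 7, 1, 20, 6, 14, 13, 2, 9, 19, 18]; box-tests=15; leaf-entries=1; first=P18

== RESULT ==
[0, 10, 3, 4, 17, 7, 1, 20, 6, 14, 13, 2, 9, 19, 18]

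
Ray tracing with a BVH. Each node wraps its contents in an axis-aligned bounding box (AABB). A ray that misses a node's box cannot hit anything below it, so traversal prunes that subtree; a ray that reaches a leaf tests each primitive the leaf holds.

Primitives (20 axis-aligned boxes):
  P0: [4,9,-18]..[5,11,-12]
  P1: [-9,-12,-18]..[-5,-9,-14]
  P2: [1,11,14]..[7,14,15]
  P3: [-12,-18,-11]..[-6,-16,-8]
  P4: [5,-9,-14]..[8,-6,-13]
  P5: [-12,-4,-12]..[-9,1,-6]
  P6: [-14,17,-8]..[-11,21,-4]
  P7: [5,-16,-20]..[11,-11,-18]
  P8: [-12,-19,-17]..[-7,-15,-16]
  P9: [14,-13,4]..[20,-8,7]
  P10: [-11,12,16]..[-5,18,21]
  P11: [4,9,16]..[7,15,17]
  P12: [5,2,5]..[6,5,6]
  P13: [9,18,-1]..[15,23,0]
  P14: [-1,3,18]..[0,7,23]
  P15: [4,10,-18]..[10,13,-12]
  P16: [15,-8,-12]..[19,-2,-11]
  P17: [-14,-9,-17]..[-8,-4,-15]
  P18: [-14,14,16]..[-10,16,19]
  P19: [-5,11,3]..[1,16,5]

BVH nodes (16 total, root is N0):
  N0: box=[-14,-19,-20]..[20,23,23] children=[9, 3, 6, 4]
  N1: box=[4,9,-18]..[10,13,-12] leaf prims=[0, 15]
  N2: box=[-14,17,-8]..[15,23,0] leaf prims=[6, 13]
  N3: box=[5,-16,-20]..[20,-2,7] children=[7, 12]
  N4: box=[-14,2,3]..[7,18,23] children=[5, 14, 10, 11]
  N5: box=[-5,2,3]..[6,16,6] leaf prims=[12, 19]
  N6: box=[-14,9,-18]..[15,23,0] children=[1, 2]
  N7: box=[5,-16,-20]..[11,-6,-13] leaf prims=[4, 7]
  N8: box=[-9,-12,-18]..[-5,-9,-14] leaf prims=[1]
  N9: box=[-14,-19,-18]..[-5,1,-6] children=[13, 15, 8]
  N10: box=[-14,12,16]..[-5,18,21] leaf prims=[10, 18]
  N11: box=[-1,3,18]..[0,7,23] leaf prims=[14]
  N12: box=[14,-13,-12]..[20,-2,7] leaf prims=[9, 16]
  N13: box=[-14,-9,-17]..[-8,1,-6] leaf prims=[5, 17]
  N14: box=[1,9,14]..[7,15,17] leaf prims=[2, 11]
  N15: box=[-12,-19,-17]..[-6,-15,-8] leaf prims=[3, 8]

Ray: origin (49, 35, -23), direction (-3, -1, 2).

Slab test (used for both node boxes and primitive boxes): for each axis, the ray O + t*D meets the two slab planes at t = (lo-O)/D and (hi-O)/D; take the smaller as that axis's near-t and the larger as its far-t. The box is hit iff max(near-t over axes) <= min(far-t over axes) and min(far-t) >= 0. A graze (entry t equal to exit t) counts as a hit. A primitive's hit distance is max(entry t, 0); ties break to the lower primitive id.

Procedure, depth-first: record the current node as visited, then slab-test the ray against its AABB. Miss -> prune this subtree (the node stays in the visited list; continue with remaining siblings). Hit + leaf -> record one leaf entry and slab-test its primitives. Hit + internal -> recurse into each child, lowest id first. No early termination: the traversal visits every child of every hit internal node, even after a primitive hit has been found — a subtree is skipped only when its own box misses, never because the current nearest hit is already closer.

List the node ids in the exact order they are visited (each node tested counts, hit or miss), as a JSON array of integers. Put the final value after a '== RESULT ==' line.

Trace the traversal:
N0 x:[29/3,21] y:[12,54] z:[3/2,23] -> hit [12,21], descend [3, 4, 6, 9]
  N3 x:[29/3,44/3] y:[37,51] z:[3/2,15] -> miss, prune
  N4 x:[14,21] y:[17,33] z:[13,23] -> hit [17,21], descend [5, 10, 11, 14]
    N5 x:[43/3,18] y:[19,33] z:[13,29/2] -> miss, prune
    N10 x:[18,21] y:[17,23] z:[39/2,22] -> hit [39/2,21] leaf, test {P10@t=39/2, P18@t=59/3}
    N11 x:[49/3,50/3] y:[28,32] z:[41/2,23] -> miss, prune
    N14 x:[14,16] y:[20,26] z:[37/2,20] -> miss, prune
  N6 x:[34/3,21] y:[12,26] z:[5/2,23/2] -> miss, prune
  N9 x:[18,21] y:[34,54] z:[5/2,17/2] -> miss, prune

Summary -> nodes [0, 3, 4, 5, 10, 11, 14, 6, 9]; box-tests=9; leaf-entries=1; first=P10

== RESULT ==
[0, 3, 4, 5, 10, 11, 14, 6, 9]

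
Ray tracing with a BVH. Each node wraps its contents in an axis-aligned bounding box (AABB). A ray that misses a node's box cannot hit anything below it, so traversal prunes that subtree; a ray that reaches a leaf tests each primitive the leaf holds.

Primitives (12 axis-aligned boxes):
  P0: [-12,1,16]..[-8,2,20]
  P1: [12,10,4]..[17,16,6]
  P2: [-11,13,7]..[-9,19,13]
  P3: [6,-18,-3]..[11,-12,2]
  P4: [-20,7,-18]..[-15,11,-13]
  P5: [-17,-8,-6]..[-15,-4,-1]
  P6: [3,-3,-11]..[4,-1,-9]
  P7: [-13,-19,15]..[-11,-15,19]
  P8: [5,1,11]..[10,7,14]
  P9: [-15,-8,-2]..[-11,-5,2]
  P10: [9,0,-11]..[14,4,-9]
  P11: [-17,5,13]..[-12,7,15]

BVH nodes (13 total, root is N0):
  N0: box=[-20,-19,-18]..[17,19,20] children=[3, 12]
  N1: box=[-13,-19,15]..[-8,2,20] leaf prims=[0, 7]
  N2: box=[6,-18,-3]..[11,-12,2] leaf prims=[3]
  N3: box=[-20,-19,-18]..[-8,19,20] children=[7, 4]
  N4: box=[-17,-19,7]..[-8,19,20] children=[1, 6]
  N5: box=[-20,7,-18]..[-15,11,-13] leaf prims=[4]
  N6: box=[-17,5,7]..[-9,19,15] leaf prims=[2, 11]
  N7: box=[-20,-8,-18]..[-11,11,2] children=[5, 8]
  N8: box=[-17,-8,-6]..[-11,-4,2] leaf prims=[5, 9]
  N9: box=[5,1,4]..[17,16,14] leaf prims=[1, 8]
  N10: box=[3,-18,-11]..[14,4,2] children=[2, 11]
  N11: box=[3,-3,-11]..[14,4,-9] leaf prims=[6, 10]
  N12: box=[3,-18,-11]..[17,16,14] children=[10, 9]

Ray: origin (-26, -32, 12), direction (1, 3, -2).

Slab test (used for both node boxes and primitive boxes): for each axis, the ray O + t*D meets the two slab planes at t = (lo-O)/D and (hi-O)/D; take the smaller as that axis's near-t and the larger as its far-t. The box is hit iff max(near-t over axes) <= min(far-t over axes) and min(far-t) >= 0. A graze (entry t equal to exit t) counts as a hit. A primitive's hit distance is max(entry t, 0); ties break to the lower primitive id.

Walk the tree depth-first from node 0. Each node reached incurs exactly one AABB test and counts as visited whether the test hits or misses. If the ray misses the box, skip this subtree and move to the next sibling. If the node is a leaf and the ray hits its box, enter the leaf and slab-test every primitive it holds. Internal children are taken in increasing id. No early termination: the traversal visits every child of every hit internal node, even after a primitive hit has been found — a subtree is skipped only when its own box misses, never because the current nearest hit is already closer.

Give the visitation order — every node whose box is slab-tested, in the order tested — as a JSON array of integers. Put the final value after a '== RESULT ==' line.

Walk:
N0 x:[6,43] y:[13/3,17] z:[-4,15] -> hit [6,15], descend [3, 12]
  N3 x:[6,18] y:[13/3,17] z:[-4,15] -> hit [6,15], descend [4, 7]
    N4 x:[9,18] y:[13/3,17] z:[-4,5/2] -> miss, prune
    N7 x:[6,15] y:[8,43/3] z:[5,15] -> hit [8,43/3], descend [5, 8]
      N5 x:[6,11] y:[13,43/3] z:[25/2,15] -> miss, prune
      N8 x:[9,15] y:[8,28/3] z:[5,9] -> hit [9,9] leaf, test {P5@t=9, P9(miss)}
  N12 x:[29,43] y:[14/3,16] z:[-1,23/2] -> miss, prune

order=[0, 3, 4, 7, 5, 8, 12]  |boxes|=7  |leaves|=1  hit=P5

== RESULT ==
[0, 3, 4, 7, 5, 8, 12]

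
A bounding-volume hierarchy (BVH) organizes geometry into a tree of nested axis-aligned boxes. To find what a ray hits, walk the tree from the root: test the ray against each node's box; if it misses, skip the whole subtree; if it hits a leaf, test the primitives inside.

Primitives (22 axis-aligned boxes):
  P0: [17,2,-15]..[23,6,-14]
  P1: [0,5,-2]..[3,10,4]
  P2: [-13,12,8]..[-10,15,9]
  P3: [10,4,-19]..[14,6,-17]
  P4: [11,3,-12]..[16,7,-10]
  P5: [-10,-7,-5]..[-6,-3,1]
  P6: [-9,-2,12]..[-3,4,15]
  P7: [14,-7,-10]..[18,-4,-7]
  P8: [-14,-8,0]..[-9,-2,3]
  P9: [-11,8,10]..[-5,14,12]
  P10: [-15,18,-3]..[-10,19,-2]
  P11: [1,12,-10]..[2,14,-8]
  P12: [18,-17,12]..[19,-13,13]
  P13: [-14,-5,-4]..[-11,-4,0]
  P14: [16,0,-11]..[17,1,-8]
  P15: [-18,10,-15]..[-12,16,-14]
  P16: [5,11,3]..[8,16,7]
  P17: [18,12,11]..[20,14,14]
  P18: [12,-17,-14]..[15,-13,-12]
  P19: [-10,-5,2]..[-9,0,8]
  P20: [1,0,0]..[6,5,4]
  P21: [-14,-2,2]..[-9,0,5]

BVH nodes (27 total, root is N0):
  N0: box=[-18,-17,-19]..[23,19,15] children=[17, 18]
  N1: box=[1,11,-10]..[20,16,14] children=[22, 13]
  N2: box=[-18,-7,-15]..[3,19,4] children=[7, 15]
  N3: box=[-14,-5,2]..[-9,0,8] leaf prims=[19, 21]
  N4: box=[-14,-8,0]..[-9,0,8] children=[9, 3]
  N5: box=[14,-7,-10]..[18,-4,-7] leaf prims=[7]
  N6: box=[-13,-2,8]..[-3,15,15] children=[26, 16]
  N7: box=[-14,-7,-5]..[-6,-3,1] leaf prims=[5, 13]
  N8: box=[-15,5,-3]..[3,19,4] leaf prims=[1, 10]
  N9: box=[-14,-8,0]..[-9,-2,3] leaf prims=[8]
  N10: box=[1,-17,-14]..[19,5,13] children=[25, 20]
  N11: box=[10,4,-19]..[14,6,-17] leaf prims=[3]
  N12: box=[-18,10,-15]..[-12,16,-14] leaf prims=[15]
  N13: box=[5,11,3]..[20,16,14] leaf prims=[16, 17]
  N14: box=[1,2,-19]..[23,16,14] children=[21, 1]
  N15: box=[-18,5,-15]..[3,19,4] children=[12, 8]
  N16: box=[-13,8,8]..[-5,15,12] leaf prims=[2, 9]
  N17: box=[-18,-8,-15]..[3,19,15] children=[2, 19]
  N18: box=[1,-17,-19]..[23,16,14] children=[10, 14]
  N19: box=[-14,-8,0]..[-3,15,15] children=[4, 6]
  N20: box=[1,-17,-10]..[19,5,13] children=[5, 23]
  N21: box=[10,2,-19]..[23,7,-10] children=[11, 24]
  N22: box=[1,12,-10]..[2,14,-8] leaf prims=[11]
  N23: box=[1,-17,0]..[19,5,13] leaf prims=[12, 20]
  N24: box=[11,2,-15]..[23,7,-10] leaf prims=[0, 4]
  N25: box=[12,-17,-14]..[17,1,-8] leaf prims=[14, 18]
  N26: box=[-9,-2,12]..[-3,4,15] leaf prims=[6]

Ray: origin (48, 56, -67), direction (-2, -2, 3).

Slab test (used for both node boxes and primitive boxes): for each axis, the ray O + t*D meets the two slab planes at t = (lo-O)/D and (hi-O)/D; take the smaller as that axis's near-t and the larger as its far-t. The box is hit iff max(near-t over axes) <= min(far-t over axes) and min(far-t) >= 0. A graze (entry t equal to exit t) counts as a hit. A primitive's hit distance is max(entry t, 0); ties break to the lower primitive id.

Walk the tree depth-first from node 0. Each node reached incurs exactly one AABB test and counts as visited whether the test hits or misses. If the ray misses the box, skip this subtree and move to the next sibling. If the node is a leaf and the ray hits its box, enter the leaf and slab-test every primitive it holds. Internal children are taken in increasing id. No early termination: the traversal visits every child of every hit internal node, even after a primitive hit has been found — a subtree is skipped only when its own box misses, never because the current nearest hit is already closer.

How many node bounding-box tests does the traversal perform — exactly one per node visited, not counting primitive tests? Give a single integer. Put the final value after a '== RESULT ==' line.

Trace the traversal:
N0 x:[25/2,33] y:[37/2,73/2] z:[16,82/3] -> hit [37/2,82/3], descend [17, 18]
  N17 x:[45/2,33] y:[37/2,32] z:[52/3,82/3] -> hit [45/2,82/3], descend [2, 19]
    N2 x:[45/2,33] y:[37/2,63/2] z:[52/3,71/3] -> hit [45/2,71/3], descend [7, 15]
      N7 x:[27,31] y:[59/2,63/2] z:[62/3,68/3] -> miss, prune
      N15 x:[45/2,33] y:[37/2,51/2] z:[52/3,71/3] -> hit [45/2,71/3], descend [8, 12]
        N8 x:[45/2,63/2] y:[37/2,51/2] z:[64/3,71/3] -> hit [45/2,71/3] leaf, test {P1@t=23, P10(miss)}
        N12 x:[30,33] y:[20,23] z:[52/3,53/3] -> miss, prune
    N19 x:[51/2,31] y:[41/2,32] z:[67/3,82/3] -> hit [51/2,82/3], descend [4, 6]
      N4 x:[57/2,31] y:[28,32] z:[67/3,25] -> miss, prune
      N6 x:[51/2,61/2] y:[41/2,29] z:[25,82/3] -> hit [51/2,82/3], descend [16, 26]
        N16 x:[53/2,61/2] y:[41/2,24] z:[25,79/3] -> miss, prune
        N26 x:[51/2,57/2] y:[26,29] z:[79/3,82/3] -> hit [79/3,82/3] leaf, test {P6@t=79/3}
  N18 x:[25/2,47/2] y:[20,73/2] z:[16,27] -> hit [20,47/2], descend [10, 14]
    N10 x:[29/2,47/2] y:[51/2,73/2] z:[53/3,80/3] -> miss, prune
    N14 x:[25/2,47/2] y:[20,27] z:[16,27] -> hit [20,47/2], descend [1, 21]
      N1 x:[14,47/2] y:[20,45/2] z:[19,27] -> hit [20,45/2], descend [13, 22]
        N13 x:[14,43/2] y:[20,45/2] z:[70/3,27] -> miss, prune
        N22 x:[23,47/2] y:[21,22] z:[19,59/3] -> miss, prune
      N21 x:[25/2,19] y:[49/2,27] z:[16,19] -> miss, prune

19 AABB tests over nodes [0, 17, 2, 7, 15, 8, 12, 19, 4, 6, 16, 26, 18, 10, 14, 1, 13, 22, 21]; 2 leaves entered; closest P1.

== RESULT ==
19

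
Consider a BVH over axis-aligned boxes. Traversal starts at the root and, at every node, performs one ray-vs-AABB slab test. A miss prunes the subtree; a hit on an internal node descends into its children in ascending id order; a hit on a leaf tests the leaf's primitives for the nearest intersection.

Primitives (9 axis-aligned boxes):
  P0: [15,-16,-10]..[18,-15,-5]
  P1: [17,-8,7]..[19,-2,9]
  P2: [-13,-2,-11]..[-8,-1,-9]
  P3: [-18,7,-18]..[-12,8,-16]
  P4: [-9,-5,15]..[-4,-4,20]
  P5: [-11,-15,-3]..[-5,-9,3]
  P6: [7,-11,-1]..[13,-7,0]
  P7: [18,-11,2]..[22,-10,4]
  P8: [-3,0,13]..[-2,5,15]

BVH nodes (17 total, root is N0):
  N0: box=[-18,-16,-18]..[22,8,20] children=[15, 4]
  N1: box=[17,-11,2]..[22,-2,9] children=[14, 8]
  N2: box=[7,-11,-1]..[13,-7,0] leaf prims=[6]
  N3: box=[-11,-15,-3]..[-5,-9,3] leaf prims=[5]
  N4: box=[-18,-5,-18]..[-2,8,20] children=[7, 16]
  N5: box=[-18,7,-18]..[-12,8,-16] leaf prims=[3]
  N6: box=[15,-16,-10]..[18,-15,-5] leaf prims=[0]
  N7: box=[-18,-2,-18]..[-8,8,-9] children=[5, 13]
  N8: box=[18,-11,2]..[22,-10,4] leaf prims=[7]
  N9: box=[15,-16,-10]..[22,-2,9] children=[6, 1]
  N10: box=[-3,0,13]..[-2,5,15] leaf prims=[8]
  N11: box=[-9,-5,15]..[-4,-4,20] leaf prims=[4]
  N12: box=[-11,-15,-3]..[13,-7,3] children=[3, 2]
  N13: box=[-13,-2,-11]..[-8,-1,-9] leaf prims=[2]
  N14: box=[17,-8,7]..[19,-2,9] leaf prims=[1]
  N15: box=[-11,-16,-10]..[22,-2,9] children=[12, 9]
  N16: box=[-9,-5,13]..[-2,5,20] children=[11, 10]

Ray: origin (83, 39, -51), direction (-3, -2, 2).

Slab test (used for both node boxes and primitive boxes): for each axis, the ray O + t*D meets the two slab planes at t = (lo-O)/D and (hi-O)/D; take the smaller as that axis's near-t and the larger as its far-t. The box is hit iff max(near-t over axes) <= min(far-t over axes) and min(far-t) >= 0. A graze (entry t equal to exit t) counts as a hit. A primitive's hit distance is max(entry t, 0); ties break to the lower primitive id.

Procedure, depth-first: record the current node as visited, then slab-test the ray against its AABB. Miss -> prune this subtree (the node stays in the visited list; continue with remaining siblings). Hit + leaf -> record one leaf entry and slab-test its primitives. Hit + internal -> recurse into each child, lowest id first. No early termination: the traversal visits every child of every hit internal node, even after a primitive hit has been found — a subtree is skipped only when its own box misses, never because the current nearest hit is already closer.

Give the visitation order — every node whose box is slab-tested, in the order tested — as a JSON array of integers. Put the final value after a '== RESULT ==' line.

Walk:
N0 x:[61/3,101/3] y:[31/2,55/2] z:[33/2,71/2] -> hit [61/3,55/2], descend [4, 15]
  N4 x:[85/3,101/3] y:[31/2,22] z:[33/2,71/2] -> miss, prune
  N15 x:[61/3,94/3] y:[41/2,55/2] z:[41/2,30] -> hit [41/2,55/2], descend [9, 12]
    N9 x:[61/3,68/3] y:[41/2,55/2] z:[41/2,30] -> hit [41/2,68/3], descend [1, 6]
      N1 x:[61/3,22] y:[41/2,25] z:[53/2,30] -> miss, prune
      N6 x:[65/3,68/3] y:[27,55/2] z:[41/2,23] -> miss, prune
    N12 x:[70/3,94/3] y:[23,27] z:[24,27] -> hit [24,27], descend [2, 3]
      N2 x:[70/3,76/3] y:[23,25] z:[25,51/2] -> hit [25,25] leaf, test {P6@t=25}
      N3 x:[88/3,94/3] y:[24,27] z:[24,27] -> miss, prune

9 AABB tests over nodes [0, 4, 15, 9, 1, 6, 12, 2, 3]; 1 leaf entered; closest P6.

== RESULT ==
[0, 4, 15, 9, 1, 6, 12, 2, 3]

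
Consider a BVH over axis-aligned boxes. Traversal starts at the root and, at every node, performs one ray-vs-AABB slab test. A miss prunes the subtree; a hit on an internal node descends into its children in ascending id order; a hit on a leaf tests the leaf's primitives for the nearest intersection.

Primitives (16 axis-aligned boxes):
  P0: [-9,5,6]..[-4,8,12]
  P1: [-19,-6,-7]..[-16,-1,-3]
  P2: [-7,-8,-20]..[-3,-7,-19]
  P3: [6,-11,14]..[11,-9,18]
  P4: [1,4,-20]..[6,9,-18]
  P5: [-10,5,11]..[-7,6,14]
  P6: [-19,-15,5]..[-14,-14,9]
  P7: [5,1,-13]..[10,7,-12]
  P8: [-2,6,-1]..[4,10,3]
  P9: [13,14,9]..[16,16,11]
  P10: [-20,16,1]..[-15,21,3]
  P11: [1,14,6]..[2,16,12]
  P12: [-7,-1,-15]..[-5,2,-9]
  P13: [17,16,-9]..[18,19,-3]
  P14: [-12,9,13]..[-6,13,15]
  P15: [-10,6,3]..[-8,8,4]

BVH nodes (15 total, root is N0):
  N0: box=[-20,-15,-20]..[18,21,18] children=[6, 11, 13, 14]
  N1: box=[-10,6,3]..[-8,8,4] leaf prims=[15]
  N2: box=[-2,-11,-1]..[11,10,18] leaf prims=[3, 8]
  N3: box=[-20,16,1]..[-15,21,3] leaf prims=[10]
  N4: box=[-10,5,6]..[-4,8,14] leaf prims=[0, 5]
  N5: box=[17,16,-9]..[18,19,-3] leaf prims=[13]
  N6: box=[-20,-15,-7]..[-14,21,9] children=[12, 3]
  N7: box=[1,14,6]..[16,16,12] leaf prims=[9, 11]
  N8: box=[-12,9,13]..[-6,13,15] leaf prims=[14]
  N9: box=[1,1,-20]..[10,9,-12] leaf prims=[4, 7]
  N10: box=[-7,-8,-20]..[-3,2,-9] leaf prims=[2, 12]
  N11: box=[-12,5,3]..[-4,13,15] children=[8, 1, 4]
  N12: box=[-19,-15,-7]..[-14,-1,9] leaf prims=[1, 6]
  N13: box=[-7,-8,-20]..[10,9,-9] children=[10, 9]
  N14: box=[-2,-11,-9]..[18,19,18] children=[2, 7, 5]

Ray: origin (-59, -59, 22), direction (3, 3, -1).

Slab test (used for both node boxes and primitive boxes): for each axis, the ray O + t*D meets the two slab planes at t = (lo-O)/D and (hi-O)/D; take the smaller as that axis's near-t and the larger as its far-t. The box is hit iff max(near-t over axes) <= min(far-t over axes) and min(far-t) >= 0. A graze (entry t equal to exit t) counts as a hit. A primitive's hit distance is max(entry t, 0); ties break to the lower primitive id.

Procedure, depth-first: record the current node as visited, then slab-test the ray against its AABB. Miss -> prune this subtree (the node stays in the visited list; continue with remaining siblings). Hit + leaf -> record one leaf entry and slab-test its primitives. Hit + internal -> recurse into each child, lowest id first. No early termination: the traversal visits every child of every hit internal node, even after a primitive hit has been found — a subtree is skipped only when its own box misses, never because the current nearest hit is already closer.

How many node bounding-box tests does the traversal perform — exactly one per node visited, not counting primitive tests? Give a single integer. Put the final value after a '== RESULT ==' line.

Traverse from the root:
N0 x:[13,77/3] y:[44/3,80/3] z:[4,42] -> hit [44/3,77/3], descend [6, 11, 13, 14]
  N6 x:[13,15] y:[44/3,80/3] z:[13,29] -> hit [44/3,15], descend [3, 12]
    N3 x:[13,44/3] y:[25,80/3] z:[19,21] -> miss, prune
    N12 x:[40/3,15] y:[44/3,58/3] z:[13,29] -> hit [44/3,15] leaf, test {P1(miss), P6@t=44/3}
  N11 x:[47/3,55/3] y:[64/3,24] z:[7,19] -> miss, prune
  N13 x:[52/3,23] y:[17,68/3] z:[31,42] -> miss, prune
  N14 x:[19,77/3] y:[16,26] z:[4,31] -> hit [19,77/3], descend [2, 5, 7]
    N2 x:[19,70/3] y:[16,23] z:[4,23] -> hit [19,23] leaf, test {P3(miss), P8(miss)}
    N5 x:[76/3,77/3] y:[25,26] z:[25,31] -> hit [76/3,77/3] leaf, test {P13@t=76/3}
    N7 x:[20,25] y:[73/3,25] z:[10,16] -> miss, prune

Visited [0, 6, 3, 12, 11, 13, 14, 2, 5, 7]. Tests: 10 box, 3 leaf. Nearest: P6.

== RESULT ==
10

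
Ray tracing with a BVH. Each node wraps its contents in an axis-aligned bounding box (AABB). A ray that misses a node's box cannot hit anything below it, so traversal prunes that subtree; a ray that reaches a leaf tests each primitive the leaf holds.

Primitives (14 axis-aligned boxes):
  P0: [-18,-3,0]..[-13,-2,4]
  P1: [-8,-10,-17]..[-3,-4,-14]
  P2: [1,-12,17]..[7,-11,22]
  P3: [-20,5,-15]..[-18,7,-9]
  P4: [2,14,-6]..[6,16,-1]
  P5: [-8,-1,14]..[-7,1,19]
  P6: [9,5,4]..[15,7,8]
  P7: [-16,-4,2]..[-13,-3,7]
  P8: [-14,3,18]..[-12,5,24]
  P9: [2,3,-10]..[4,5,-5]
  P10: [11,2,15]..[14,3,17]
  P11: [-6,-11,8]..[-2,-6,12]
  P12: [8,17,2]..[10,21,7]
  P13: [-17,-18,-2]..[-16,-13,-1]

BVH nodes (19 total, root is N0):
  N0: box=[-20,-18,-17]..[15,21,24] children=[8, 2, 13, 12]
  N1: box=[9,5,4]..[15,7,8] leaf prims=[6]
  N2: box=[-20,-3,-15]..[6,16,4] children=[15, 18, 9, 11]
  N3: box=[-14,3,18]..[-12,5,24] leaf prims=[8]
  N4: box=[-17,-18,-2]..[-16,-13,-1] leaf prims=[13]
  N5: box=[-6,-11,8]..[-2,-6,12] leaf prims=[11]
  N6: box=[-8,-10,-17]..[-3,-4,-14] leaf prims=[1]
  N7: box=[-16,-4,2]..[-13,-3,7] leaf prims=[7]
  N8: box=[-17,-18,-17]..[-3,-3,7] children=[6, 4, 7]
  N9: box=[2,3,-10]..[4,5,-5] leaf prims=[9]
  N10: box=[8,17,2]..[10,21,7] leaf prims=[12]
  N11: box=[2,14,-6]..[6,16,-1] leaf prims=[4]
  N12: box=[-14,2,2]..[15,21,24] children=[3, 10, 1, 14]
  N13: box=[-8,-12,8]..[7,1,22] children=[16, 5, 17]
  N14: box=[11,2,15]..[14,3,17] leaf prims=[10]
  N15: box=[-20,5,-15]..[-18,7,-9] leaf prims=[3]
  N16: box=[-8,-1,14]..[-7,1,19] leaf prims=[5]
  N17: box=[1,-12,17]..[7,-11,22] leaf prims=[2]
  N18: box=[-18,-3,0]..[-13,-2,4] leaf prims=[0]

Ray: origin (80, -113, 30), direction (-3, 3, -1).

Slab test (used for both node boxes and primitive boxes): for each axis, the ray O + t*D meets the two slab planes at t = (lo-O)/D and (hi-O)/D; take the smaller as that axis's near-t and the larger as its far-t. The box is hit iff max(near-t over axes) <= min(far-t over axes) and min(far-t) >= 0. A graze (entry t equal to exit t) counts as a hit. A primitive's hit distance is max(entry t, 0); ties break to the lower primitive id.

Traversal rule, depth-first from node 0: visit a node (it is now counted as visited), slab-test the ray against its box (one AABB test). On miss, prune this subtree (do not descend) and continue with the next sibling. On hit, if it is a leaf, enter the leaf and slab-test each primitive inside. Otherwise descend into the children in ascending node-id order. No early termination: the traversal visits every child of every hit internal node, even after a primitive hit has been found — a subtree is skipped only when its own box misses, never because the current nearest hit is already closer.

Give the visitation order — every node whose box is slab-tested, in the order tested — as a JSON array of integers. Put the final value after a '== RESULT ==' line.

Trace the traversal:
N0 x:[65/3,100/3] y:[95/3,134/3] z:[6,47] -> hit [95/3,100/3], descend [2, 8, 12, 13]
  N2 x:[74/3,100/3] y:[110/3,43] z:[26,45] -> miss, prune
  N8 x:[83/3,97/3] y:[95/3,110/3] z:[23,47] -> hit [95/3,97/3], descend [4, 6, 7]
    N4 x:[32,97/3] y:[95/3,100/3] z:[31,32] -> hit [32,32] leaf, test {P13@t=32}
    N6 x:[83/3,88/3] y:[103/3,109/3] z:[44,47] -> miss, prune
    N7 x:[31,32] y:[109/3,110/3] z:[23,28] -> miss, prune
  N12 x:[65/3,94/3] y:[115/3,134/3] z:[6,28] -> miss, prune
  N13 x:[73/3,88/3] y:[101/3,38] z:[8,22] -> miss, prune

order=[0, 2, 8, 4, 6, 7, 12, 13]  |boxes|=8  |leaves|=1  hit=P13

== RESULT ==
[0, 2, 8, 4, 6, 7, 12, 13]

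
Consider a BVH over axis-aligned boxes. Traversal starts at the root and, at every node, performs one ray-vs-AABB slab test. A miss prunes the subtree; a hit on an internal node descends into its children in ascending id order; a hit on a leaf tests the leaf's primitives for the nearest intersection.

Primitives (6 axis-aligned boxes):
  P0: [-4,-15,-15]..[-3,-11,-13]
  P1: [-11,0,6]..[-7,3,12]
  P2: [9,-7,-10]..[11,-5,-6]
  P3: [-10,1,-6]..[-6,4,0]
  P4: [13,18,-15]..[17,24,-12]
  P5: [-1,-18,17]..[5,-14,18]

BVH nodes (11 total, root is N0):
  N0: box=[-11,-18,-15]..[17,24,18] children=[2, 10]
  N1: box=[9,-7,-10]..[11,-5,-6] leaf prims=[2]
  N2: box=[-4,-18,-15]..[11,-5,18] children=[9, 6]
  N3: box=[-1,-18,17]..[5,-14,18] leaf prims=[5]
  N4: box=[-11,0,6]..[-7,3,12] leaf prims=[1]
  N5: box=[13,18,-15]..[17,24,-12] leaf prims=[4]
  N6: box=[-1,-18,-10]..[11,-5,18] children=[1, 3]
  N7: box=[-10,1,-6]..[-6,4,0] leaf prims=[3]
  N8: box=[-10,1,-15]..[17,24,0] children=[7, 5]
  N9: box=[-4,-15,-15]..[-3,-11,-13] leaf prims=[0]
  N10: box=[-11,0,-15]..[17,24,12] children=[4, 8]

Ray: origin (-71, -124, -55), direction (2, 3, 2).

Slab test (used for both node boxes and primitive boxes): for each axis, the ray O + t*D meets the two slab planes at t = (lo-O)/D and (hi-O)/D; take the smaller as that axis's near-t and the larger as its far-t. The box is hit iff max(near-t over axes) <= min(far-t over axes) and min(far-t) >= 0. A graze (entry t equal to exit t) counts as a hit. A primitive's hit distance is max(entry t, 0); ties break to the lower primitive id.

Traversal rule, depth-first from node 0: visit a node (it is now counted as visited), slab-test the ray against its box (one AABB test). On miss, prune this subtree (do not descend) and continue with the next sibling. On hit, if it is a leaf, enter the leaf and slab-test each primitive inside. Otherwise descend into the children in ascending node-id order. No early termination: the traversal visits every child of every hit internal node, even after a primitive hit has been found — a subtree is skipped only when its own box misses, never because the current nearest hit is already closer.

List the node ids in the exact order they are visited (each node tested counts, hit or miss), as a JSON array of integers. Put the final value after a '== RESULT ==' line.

Traverse from the root:
N0 x:[30,44] y:[106/3,148/3] z:[20,73/2] -> hit [106/3,73/2], descend [2, 10]
  N2 x:[67/2,41] y:[106/3,119/3] z:[20,73/2] -> hit [106/3,73/2], descend [6, 9]
    N6 x:[35,41] y:[106/3,119/3] z:[45/2,73/2] -> hit [106/3,73/2], descend [1, 3]
      N1 x:[40,41] y:[39,119/3] z:[45/2,49/2] -> miss, prune
      N3 x:[35,38] y:[106/3,110/3] z:[36,73/2] -> hit [36,73/2] leaf, test {P5@t=36}
    N9 x:[67/2,34] y:[109/3,113/3] z:[20,21] -> miss, prune
  N10 x:[30,44] y:[124/3,148/3] z:[20,67/2] -> miss, prune

order=[0, 2, 6, 1, 3, 9, 10]  |boxes|=7  |leaves|=1  hit=P5

== RESULT ==
[0, 2, 6, 1, 3, 9, 10]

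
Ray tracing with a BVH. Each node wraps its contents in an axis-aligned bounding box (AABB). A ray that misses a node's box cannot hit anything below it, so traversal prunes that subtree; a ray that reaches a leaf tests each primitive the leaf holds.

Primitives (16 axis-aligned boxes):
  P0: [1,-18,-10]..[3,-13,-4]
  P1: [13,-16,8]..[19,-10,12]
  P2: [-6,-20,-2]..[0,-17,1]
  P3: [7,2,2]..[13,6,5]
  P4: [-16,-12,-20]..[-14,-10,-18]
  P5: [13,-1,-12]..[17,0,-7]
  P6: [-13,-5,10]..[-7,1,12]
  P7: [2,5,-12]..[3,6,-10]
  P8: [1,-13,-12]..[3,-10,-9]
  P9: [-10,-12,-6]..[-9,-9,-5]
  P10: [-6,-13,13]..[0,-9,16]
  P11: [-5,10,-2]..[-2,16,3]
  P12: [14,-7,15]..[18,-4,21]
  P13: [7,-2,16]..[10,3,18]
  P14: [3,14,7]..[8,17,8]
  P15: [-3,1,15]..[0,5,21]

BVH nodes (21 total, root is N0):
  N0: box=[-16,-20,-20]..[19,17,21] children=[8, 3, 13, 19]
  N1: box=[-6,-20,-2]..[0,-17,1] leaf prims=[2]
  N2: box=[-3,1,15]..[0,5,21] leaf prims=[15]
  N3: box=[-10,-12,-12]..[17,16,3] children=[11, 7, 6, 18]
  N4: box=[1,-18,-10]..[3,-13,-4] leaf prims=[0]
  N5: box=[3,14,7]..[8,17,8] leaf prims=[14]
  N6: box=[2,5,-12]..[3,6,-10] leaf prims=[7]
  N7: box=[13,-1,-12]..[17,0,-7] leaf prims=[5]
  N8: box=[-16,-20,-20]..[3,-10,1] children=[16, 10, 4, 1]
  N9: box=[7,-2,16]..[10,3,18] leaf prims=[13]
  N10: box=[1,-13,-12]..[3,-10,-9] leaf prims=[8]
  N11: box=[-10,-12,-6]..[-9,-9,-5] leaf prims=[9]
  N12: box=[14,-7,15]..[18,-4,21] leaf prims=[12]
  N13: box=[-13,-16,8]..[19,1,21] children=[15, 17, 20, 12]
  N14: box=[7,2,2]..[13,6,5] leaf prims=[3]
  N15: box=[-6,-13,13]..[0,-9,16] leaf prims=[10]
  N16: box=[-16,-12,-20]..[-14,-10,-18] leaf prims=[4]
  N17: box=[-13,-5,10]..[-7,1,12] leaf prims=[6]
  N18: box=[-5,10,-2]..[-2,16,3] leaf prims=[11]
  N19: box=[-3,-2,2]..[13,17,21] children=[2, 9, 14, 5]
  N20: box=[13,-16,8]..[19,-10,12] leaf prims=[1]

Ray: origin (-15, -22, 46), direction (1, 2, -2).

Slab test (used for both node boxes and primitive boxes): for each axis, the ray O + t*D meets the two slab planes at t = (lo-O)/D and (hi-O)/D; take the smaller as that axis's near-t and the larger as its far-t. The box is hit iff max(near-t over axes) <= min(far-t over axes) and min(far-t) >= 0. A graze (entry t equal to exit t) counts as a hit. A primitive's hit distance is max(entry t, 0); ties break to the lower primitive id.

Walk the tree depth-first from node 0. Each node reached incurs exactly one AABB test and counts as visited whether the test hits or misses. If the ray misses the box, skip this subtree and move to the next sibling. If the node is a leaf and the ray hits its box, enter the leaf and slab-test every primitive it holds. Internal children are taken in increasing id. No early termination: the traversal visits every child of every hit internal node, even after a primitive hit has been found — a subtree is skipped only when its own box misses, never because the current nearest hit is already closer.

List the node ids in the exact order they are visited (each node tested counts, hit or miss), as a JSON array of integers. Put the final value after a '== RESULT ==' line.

Traverse from the root:
N0 x:[-1,34] y:[1,39/2] z:[25/2,33] -> hit [25/2,39/2], descend [3, 8, 13, 19]
  N3 x:[5,32] y:[5,19] z:[43/2,29] -> miss, prune
  N8 x:[-1,18] y:[1,6] z:[45/2,33] -> miss, prune
  N13 x:[2,34] y:[3,23/2] z:[25/2,19] -> miss, prune
  N19 x:[12,28] y:[10,39/2] z:[25/2,22] -> hit [25/2,39/2], descend [2, 5, 9, 14]
    N2 x:[12,15] y:[23/2,27/2] z:[25/2,31/2] -> hit [25/2,27/2] leaf, test {P15@t=25/2}
    N5 x:[18,23] y:[18,39/2] z:[19,39/2] -> hit [19,39/2] leaf, test {P14@t=19}
    N9 x:[22,25] y:[10,25/2] z:[14,15] -> miss, prune
    N14 x:[22,28] y:[12,14] z:[41/2,22] -> miss, prune

9 AABB tests over nodes [0, 3, 8, 13, 19, 2, 5, 9, 14]; 2 leaves entered; closest P15.

== RESULT ==
[0, 3, 8, 13, 19, 2, 5, 9, 14]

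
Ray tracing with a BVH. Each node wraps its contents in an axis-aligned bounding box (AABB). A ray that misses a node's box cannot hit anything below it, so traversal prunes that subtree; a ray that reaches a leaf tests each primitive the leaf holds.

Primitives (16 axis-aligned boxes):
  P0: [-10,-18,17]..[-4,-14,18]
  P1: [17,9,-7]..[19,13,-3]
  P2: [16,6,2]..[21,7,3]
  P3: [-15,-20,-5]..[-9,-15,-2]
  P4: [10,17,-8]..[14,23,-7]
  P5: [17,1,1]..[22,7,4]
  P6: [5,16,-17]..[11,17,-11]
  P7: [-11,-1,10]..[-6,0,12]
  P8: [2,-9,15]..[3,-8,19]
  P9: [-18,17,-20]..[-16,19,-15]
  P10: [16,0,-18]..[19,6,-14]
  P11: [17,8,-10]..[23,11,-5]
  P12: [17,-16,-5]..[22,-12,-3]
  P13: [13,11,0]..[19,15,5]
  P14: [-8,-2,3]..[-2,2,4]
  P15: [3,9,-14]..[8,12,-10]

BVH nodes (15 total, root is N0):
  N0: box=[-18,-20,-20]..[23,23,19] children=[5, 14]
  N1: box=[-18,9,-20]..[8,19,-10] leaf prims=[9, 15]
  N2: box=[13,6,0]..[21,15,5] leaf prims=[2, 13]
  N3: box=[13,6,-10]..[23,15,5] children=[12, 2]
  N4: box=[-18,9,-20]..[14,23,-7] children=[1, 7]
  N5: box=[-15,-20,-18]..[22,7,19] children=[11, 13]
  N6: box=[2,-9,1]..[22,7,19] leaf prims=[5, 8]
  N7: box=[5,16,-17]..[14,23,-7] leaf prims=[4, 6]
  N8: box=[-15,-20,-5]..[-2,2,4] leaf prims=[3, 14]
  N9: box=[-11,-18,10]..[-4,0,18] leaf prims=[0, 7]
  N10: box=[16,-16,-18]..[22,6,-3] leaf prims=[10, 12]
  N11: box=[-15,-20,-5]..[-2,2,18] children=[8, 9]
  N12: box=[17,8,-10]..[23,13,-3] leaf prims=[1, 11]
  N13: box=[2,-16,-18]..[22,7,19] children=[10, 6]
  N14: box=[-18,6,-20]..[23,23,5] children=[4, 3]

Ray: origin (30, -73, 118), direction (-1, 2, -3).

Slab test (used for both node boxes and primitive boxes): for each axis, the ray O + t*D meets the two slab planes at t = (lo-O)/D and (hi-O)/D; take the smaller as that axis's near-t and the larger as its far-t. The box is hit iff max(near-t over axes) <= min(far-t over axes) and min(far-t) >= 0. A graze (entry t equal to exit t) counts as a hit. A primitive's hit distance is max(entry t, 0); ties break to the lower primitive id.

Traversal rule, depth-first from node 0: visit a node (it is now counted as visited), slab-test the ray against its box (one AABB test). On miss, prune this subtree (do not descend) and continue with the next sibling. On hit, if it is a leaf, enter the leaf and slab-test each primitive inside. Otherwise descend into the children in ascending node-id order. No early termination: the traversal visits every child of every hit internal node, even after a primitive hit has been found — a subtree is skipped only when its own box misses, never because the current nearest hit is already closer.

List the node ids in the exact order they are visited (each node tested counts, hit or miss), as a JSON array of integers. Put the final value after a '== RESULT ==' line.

Traverse from the root:
N0 x:[7,48] y:[53/2,48] z:[33,46] -> hit [33,46], descend [5, 14]
  N5 x:[8,45] y:[53/2,40] z:[33,136/3] -> hit [33,40], descend [11, 13]
    N11 x:[32,45] y:[53/2,75/2] z:[100/3,41] -> hit [100/3,75/2], descend [8, 9]
      N8 x:[32,45] y:[53/2,75/2] z:[38,41] -> miss, prune
      N9 x:[34,41] y:[55/2,73/2] z:[100/3,36] -> hit [34,36] leaf, test {P0(miss), P7@t=36}
    N13 x:[8,28] y:[57/2,40] z:[33,136/3] -> miss, prune
  N14 x:[7,48] y:[79/2,48] z:[113/3,46] -> hit [79/2,46], descend [3, 4]
    N3 x:[7,17] y:[79/2,44] z:[113/3,128/3] -> miss, prune
    N4 x:[16,48] y:[41,48] z:[125/3,46] -> hit [125/3,46], descend [1, 7]
      N1 x:[22,48] y:[41,46] z:[128/3,46] -> hit [128/3,46] leaf, test {P9@t=46, P15(miss)}
      N7 x:[16,25] y:[89/2,48] z:[125/3,45] -> miss, prune

Visited [0, 5, 11, 8, 9, 13, 14, 3, 4, 1, 7]. Tests: 11 box, 2 leaf. Nearest: P7.

== RESULT ==
[0, 5, 11, 8, 9, 13, 14, 3, 4, 1, 7]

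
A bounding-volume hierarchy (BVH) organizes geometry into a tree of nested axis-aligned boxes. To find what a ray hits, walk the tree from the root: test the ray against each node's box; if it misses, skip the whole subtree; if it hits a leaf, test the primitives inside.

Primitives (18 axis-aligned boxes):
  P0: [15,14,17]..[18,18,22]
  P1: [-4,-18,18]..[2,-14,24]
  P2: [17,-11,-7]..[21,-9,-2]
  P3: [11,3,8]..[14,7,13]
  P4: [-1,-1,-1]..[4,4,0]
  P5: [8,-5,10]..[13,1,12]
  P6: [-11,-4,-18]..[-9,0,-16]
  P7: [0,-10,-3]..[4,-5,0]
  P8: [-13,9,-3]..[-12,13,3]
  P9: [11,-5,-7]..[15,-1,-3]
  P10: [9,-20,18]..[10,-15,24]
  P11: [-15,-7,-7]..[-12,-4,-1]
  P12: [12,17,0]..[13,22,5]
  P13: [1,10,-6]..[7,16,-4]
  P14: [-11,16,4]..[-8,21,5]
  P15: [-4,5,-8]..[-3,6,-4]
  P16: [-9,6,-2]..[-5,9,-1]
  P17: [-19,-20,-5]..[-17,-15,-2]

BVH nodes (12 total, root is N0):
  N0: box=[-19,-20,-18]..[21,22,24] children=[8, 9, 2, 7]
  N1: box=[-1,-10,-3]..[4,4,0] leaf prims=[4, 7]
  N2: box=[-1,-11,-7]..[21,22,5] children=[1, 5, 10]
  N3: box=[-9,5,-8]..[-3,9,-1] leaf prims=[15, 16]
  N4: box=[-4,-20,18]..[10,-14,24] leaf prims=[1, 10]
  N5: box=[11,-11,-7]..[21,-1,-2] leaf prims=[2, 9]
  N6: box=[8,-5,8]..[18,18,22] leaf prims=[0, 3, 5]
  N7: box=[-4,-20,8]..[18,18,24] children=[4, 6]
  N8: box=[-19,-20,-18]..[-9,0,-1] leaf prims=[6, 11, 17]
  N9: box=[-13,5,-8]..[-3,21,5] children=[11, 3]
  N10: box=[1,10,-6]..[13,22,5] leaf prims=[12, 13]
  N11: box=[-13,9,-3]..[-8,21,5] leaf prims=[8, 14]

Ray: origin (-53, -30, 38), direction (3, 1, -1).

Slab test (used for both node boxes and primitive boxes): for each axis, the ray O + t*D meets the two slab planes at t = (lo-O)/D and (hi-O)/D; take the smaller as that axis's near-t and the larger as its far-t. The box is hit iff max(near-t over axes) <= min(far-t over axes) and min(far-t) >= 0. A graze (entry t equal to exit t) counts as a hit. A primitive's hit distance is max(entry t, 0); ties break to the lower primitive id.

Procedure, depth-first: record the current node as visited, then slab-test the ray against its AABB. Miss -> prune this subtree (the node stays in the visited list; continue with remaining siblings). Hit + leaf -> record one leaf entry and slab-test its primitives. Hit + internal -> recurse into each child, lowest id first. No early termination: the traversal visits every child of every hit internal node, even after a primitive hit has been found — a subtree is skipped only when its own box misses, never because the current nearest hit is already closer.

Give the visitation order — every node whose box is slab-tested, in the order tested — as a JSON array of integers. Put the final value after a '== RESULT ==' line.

Walk:
N0 x:[34/3,74/3] y:[10,52] z:[14,56] -> hit [14,74/3], descend [2, 7, 8, 9]
  N2 x:[52/3,74/3] y:[19,52] z:[33,45] -> miss, prune
  N7 x:[49/3,71/3] y:[10,48] z:[14,30] -> hit [49/3,71/3], descend [4, 6]
    N4 x:[49/3,21] y:[10,16] z:[14,20] -> miss, prune
    N6 x:[61/3,71/3] y:[25,48] z:[16,30] -> miss, prune
  N8 x:[34/3,44/3] y:[10,30] z:[39,56] -> miss, prune
  N9 x:[40/3,50/3] y:[35,51] z:[33,46] -> miss, prune

Visited [0, 2, 7, 4, 6, 8, 9]. Tests: 7 box, 0 leaf. Nearest: miss.

== RESULT ==
[0, 2, 7, 4, 6, 8, 9]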